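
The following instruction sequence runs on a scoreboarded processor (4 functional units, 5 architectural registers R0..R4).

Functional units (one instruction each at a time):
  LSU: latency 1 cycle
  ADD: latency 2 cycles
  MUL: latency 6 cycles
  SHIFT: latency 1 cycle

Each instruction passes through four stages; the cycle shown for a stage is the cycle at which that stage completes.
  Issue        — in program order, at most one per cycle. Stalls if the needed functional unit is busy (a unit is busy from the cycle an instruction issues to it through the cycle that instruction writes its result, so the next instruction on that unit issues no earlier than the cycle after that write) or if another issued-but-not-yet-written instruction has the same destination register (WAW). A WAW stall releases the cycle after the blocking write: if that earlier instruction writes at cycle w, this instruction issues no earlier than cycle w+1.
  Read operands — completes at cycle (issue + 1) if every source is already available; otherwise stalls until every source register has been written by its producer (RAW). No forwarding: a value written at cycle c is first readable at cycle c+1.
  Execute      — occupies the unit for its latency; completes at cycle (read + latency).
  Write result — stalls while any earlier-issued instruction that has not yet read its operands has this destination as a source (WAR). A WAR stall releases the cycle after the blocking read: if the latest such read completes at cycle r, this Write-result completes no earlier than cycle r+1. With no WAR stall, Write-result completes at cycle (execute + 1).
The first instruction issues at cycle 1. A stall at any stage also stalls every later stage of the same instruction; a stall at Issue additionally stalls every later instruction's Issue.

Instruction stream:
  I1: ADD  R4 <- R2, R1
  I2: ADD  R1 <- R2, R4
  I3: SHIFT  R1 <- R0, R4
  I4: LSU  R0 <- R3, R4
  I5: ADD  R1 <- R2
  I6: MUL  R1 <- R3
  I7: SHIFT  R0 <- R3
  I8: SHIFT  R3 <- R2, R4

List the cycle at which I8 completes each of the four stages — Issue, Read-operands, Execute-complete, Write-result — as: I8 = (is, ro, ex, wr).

c1: issue I1 (ADD)
c2: I1 read-ops
c4: I1 finished on ADD
c5: I1→R4
c6: issue I2 (ADD)
c7: I2 read-ops
c9: I2 finished on ADD
c10: I2→R1
c11: issue I3 (SHIFT)
c12: I3 read-ops, issue I4 (LSU)
c13: I3 finished on SHIFT, I4 read-ops
c14: I3→R1, I4 finished on LSU
c15: I4→R0, issue I5 (ADD)
c16: I5 read-ops
c18: I5 finished on ADD
c19: I5→R1
c20: issue I6 (MUL)
c21: I6 read-ops, issue I7 (SHIFT)
c22: I7 read-ops
c23: I7 finished on SHIFT
c24: I7→R0
c25: issue I8 (SHIFT)
c26: I8 read-ops
c27: I6 finished on MUL, I8 finished on SHIFT
c28: I6→R1, I8→R3

I8 = (25, 26, 27, 28)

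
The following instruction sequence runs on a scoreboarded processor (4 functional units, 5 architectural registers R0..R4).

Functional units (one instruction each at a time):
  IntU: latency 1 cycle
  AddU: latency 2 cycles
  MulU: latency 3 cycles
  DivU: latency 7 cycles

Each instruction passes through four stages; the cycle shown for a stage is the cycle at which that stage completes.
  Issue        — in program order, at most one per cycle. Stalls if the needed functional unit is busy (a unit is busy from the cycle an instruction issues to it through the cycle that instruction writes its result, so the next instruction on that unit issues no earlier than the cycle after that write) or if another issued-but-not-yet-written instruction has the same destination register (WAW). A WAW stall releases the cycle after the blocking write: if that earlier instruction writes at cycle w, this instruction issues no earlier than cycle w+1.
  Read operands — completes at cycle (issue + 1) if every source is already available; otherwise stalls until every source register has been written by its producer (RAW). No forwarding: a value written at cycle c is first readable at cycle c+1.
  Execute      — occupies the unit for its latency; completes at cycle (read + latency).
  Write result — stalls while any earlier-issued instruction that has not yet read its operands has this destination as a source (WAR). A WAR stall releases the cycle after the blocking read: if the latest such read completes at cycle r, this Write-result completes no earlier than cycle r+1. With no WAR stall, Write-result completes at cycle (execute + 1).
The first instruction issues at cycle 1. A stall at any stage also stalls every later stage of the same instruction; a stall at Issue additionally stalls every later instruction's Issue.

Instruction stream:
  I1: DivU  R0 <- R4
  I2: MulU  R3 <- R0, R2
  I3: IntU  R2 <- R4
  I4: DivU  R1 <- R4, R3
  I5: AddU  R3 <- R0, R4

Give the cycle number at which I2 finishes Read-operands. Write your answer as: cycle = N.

cycle = 11

1) issue 1, read 2, done 9, write 10
2) issue 2, read 11, done 14, write 15  <RAW R0: wait I1 write@10>
3) issue 3, read 4, done 5, write 12  <WAR R2: wait I2 read@11>
4) issue 11, read 16, done 23, write 24  <struct: DivU busy until I1 writes@10 / RAW R3: wait I2 write@15>
5) issue 16, read 17, done 19, write 20  <WAW R3: wait I2 write@15>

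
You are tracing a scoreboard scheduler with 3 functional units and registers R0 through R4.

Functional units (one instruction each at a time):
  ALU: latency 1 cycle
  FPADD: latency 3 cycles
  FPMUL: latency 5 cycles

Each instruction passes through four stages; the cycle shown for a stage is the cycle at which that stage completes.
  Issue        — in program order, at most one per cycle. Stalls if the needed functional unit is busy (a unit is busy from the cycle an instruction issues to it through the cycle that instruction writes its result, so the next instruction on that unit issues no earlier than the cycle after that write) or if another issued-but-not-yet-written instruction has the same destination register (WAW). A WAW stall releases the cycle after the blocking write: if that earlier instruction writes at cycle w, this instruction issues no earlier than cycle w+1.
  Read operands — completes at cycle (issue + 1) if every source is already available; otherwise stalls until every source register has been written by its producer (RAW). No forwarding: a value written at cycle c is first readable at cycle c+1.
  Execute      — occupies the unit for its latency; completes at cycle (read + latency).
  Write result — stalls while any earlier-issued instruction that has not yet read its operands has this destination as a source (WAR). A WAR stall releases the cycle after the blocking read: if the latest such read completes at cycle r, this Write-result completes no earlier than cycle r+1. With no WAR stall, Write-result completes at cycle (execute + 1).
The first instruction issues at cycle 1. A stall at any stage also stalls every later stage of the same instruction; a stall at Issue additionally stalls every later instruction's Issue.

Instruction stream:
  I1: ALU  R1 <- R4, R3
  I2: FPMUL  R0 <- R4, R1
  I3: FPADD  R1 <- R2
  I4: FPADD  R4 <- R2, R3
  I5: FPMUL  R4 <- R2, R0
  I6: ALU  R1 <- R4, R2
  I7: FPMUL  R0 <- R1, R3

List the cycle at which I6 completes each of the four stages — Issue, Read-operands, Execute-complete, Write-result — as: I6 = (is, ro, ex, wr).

I6 = (18, 25, 26, 27)

t=1  I1 dispatched to ALU
t=2  I1 operands ready | I2 dispatched to FPMUL
t=3  I1 complete
t=4  R1←I1
t=5  I2 operands ready | I3 dispatched to FPADD
t=6  I3 operands ready
t=9  I3 complete
t=10  I2 complete | R1←I3
t=11  R0←I2 | I4 dispatched to FPADD
t=12  I4 operands ready
t=15  I4 complete
t=16  R4←I4
t=17  I5 dispatched to FPMUL
t=18  I5 operands ready | I6 dispatched to ALU
t=23  I5 complete
t=24  R4←I5
t=25  I6 operands ready | I7 dispatched to FPMUL
t=26  I6 complete
t=27  R1←I6
t=28  I7 operands ready
t=33  I7 complete
t=34  R0←I7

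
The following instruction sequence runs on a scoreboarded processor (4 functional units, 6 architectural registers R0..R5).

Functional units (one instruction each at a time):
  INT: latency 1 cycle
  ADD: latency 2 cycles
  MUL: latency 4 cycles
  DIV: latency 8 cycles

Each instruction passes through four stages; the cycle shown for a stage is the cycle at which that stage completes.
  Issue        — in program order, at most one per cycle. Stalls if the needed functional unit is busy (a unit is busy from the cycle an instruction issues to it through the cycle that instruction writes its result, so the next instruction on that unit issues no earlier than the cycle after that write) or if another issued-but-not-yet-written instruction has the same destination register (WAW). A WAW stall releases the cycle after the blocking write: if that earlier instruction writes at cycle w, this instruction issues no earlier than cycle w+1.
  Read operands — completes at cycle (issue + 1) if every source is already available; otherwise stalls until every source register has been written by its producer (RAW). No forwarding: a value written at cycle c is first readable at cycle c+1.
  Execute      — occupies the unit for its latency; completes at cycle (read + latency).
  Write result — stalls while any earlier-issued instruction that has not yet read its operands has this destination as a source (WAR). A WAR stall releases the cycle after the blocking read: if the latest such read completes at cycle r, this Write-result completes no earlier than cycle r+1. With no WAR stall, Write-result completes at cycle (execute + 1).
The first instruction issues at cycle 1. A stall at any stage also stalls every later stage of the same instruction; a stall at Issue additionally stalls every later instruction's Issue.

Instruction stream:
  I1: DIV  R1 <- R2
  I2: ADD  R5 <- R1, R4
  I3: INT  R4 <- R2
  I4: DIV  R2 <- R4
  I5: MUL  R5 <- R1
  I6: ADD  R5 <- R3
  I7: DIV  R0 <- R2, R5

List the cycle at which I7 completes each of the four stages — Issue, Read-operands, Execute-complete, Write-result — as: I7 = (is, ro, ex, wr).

I7 = (24, 28, 36, 37)

  I1 | 1 | 2 | 10 | 11
  I2 | 2 | 12 | 14 | 15   RAW R1: wait I1 write@11
  I3 | 3 | 4 | 5 | 13   WAR R4: wait I2 read@12
  I4 | 12 | 14 | 22 | 23   struct: DIV busy until I1 writes@11 · RAW R4: wait I3 write@13
  I5 | 16 | 17 | 21 | 22   WAW R5: wait I2 write@15
  I6 | 23 | 24 | 26 | 27   WAW R5: wait I5 write@22
  I7 | 24 | 28 | 36 | 37   RAW R5: wait I6 write@27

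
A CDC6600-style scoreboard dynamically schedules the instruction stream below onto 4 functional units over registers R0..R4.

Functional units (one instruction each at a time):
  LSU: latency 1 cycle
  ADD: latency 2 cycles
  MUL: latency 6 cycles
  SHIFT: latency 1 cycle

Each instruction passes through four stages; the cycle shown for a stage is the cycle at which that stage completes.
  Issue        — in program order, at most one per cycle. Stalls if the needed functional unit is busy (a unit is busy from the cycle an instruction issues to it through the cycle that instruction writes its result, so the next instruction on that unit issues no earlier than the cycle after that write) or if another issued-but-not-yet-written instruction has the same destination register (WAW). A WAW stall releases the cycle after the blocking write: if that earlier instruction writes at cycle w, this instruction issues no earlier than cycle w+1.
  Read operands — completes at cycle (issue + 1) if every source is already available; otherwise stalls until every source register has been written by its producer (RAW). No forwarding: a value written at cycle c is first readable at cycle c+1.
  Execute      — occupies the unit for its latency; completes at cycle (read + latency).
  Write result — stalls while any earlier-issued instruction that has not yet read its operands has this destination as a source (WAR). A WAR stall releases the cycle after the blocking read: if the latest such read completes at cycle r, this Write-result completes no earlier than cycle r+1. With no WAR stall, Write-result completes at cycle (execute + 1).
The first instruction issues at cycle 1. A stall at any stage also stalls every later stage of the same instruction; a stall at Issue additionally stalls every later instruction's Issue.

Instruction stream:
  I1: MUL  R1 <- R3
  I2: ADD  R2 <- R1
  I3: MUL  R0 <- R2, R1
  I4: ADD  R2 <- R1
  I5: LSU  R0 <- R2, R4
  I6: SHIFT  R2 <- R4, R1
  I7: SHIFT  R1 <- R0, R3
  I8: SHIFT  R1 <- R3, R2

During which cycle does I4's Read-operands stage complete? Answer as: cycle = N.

[1] I1→MUL
[2] I1 RO, I2→ADD
[8] I1 EX
[9] I1 WR R1
[10] I2 RO, I3→MUL
[12] I2 EX
[13] I2 WR R2
[14] I3 RO, I4→ADD
[15] I4 RO
[17] I4 EX
[18] I4 WR R2
[20] I3 EX
[21] I3 WR R0
[22] I5→LSU
[23] I5 RO, I6→SHIFT
[24] I5 EX, I6 RO
[25] I5 WR R0, I6 EX
[26] I6 WR R2
[27] I7→SHIFT
[28] I7 RO
[29] I7 EX
[30] I7 WR R1
[31] I8→SHIFT
[32] I8 RO
[33] I8 EX
[34] I8 WR R1

cycle = 15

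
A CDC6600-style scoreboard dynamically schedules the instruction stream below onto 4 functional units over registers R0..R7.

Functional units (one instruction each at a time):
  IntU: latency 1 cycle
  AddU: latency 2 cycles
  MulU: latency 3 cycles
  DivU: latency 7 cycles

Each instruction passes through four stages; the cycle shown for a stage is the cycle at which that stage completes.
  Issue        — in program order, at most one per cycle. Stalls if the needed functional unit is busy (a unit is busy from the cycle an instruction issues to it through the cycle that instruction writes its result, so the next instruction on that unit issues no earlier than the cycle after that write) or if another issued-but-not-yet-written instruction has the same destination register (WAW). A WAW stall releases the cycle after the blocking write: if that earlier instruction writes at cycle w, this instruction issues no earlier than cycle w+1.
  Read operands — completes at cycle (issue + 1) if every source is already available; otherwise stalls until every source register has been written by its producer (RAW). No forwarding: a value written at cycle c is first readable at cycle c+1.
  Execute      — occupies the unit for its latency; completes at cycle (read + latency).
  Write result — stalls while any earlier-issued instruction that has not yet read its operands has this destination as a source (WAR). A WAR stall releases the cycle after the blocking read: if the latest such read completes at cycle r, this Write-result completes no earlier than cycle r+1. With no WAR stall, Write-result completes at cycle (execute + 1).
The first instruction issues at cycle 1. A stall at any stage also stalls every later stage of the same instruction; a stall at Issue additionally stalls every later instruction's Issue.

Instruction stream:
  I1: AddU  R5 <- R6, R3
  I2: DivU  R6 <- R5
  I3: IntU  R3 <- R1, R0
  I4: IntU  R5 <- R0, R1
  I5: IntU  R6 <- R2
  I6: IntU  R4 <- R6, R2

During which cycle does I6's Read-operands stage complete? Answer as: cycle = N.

cycle = 20

t=1  I1 dispatched to AddU
t=2  I1 operands ready; I2 dispatched to DivU
t=3  I3 dispatched to IntU
t=4  I1 complete; I3 operands ready
t=5  R5←I1; I3 complete
t=6  I2 operands ready; R3←I3
t=7  I4 dispatched to IntU
t=8  I4 operands ready
t=9  I4 complete
t=10  R5←I4
t=13  I2 complete
t=14  R6←I2
t=15  I5 dispatched to IntU
t=16  I5 operands ready
t=17  I5 complete
t=18  R6←I5
t=19  I6 dispatched to IntU
t=20  I6 operands ready
t=21  I6 complete
t=22  R4←I6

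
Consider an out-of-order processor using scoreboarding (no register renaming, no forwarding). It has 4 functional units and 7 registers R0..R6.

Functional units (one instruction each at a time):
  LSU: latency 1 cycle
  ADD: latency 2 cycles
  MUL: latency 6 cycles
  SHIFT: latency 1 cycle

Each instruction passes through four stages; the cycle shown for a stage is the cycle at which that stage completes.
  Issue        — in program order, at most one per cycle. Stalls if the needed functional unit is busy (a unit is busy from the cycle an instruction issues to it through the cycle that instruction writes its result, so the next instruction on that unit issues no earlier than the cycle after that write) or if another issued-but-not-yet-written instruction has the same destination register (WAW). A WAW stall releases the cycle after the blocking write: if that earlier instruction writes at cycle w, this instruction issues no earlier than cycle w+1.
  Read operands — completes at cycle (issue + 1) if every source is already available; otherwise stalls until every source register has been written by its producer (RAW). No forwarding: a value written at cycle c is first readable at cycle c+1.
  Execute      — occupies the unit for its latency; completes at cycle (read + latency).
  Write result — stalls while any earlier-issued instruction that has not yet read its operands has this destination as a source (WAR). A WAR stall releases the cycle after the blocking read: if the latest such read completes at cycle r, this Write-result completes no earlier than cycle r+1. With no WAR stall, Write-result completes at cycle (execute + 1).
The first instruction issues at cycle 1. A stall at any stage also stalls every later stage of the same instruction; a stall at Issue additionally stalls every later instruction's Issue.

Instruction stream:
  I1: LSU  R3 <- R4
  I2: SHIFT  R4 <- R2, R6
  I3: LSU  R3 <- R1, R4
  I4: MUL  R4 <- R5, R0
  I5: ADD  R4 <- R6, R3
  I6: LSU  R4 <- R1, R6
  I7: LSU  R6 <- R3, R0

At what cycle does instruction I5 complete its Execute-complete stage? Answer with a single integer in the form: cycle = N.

cycle = 18

[1] I1 issues→LSU
[2] I1 reads | I2 issues→SHIFT
[3] I1 exec-done | I2 reads
[4] I1 writes R3 | I2 exec-done
[5] I2 writes R4 | I3 issues→LSU
[6] I3 reads | I4 issues→MUL
[7] I3 exec-done | I4 reads
[8] I3 writes R3
[13] I4 exec-done
[14] I4 writes R4
[15] I5 issues→ADD
[16] I5 reads
[18] I5 exec-done
[19] I5 writes R4
[20] I6 issues→LSU
[21] I6 reads
[22] I6 exec-done
[23] I6 writes R4
[24] I7 issues→LSU
[25] I7 reads
[26] I7 exec-done
[27] I7 writes R6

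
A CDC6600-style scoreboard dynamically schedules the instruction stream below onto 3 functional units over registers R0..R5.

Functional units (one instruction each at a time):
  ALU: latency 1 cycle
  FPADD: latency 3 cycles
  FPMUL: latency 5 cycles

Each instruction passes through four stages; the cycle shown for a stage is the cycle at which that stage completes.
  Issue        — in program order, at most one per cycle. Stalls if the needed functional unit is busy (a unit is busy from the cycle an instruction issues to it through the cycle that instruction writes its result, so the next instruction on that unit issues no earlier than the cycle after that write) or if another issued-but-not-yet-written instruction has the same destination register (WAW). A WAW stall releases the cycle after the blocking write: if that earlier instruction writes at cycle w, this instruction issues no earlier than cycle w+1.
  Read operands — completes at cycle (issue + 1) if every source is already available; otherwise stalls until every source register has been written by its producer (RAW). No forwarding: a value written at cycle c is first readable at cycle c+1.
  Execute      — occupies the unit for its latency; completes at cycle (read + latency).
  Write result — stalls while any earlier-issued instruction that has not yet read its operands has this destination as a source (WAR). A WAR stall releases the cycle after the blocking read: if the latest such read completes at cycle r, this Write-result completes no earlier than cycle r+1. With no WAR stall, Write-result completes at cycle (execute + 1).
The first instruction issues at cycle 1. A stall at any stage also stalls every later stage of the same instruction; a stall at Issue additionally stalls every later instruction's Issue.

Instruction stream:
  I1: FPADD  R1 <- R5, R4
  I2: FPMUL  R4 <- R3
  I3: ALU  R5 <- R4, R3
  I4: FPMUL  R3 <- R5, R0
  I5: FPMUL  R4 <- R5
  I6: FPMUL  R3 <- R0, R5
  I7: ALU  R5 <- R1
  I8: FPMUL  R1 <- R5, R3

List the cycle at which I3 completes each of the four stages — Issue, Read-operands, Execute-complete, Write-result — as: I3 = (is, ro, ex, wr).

I1: IS=1 RO=2 EX=5 WR=6
I2: IS=2 RO=3 EX=8 WR=9
I3: IS=3 RO=10 EX=11 WR=12  [RAW R4: wait I2 write@9]
I4: IS=10 RO=13 EX=18 WR=19  [struct: FPMUL busy until I2 writes@9; RAW R5: wait I3 write@12]
I5: IS=20 RO=21 EX=26 WR=27  [struct: FPMUL busy until I4 writes@19]
I6: IS=28 RO=29 EX=34 WR=35  [struct: FPMUL busy until I5 writes@27]
I7: IS=29 RO=30 EX=31 WR=32
I8: IS=36 RO=37 EX=42 WR=43  [struct: FPMUL busy until I6 writes@35]

I3 = (3, 10, 11, 12)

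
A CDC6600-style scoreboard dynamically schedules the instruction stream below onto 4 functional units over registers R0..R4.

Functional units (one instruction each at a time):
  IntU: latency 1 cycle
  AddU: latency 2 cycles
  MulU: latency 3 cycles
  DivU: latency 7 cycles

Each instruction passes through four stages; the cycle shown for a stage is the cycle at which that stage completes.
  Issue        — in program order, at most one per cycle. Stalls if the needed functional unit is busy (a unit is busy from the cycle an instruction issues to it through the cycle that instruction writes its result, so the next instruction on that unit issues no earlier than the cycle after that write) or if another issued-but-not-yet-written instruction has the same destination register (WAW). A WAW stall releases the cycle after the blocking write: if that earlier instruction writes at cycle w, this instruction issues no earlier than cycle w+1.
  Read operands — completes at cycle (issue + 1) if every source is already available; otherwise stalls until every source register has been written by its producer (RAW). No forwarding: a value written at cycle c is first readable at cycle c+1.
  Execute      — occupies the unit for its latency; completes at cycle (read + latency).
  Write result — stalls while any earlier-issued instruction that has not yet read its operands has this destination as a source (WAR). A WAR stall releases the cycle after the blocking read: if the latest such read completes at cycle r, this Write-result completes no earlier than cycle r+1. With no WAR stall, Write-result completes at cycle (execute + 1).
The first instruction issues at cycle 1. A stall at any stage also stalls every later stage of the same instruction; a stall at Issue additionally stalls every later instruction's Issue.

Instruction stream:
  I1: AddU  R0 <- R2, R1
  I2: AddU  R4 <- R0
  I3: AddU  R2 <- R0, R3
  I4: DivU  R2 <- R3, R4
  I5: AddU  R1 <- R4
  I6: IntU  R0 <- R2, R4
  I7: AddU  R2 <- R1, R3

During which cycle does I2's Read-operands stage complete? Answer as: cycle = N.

cycle = 7

t=1  I1 issues→AddU
t=2  I1 reads
t=4  I1 exec-done
t=5  I1 writes R0
t=6  I2 issues→AddU
t=7  I2 reads
t=9  I2 exec-done
t=10  I2 writes R4
t=11  I3 issues→AddU
t=12  I3 reads
t=14  I3 exec-done
t=15  I3 writes R2
t=16  I4 issues→DivU
t=17  I4 reads; I5 issues→AddU
t=18  I5 reads; I6 issues→IntU
t=20  I5 exec-done
t=21  I5 writes R1
t=24  I4 exec-done
t=25  I4 writes R2
t=26  I6 reads; I7 issues→AddU
t=27  I6 exec-done; I7 reads
t=28  I6 writes R0
t=29  I7 exec-done
t=30  I7 writes R2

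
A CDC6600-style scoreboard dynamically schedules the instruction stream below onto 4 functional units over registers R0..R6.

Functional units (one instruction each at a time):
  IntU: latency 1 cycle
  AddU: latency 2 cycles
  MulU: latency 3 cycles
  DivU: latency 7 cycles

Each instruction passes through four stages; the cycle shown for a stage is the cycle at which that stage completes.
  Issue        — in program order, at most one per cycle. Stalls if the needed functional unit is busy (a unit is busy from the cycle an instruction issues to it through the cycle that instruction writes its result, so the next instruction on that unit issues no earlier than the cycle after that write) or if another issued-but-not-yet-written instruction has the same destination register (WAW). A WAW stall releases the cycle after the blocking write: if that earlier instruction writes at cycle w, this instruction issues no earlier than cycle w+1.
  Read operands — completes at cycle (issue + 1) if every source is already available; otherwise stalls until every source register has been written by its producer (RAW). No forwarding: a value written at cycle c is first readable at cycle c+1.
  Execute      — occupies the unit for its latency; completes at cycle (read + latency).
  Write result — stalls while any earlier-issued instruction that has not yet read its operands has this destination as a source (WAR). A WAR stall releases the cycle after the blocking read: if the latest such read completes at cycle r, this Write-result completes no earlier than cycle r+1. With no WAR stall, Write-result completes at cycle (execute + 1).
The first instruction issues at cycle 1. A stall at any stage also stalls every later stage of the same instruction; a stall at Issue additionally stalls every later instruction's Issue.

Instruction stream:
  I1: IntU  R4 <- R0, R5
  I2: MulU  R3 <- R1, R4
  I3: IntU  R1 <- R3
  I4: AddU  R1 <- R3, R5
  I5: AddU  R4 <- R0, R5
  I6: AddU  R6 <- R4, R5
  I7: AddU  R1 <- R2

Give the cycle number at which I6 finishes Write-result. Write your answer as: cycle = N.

  I1 | 1 | 2 | 3 | 4
  I2 | 2 | 5 | 8 | 9   RAW R4: wait I1 write@4
  I3 | 5 | 10 | 11 | 12   struct: IntU busy until I1 writes@4 · RAW R3: wait I2 write@9
  I4 | 13 | 14 | 16 | 17   WAW R1: wait I3 write@12
  I5 | 18 | 19 | 21 | 22   struct: AddU busy until I4 writes@17
  I6 | 23 | 24 | 26 | 27   struct: AddU busy until I5 writes@22
  I7 | 28 | 29 | 31 | 32   struct: AddU busy until I6 writes@27

cycle = 27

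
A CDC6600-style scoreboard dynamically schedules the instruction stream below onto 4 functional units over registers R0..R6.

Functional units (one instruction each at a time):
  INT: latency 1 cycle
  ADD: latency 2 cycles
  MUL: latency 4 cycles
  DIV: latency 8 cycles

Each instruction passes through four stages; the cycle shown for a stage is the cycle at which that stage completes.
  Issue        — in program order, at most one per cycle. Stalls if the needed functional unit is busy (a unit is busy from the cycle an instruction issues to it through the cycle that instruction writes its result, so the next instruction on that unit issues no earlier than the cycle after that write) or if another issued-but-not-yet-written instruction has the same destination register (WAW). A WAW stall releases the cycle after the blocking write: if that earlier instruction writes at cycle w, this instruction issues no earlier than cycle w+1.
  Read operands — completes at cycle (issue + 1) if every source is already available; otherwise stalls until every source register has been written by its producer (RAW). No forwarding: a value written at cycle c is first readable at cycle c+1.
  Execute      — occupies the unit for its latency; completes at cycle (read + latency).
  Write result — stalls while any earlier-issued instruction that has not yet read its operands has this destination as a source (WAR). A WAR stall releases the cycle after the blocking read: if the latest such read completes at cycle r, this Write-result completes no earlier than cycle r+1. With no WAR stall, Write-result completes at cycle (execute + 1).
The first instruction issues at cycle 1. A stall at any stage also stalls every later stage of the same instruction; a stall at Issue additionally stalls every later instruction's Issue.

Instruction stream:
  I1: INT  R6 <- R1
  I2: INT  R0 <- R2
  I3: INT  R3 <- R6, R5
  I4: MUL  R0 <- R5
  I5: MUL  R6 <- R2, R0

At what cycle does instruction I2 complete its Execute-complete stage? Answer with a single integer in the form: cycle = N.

cycle = 7

[1] I1→INT
[2] I1 RO
[3] I1 EX
[4] I1 WR R6
[5] I2→INT
[6] I2 RO
[7] I2 EX
[8] I2 WR R0
[9] I3→INT
[10] I3 RO | I4→MUL
[11] I3 EX | I4 RO
[12] I3 WR R3
[15] I4 EX
[16] I4 WR R0
[17] I5→MUL
[18] I5 RO
[22] I5 EX
[23] I5 WR R6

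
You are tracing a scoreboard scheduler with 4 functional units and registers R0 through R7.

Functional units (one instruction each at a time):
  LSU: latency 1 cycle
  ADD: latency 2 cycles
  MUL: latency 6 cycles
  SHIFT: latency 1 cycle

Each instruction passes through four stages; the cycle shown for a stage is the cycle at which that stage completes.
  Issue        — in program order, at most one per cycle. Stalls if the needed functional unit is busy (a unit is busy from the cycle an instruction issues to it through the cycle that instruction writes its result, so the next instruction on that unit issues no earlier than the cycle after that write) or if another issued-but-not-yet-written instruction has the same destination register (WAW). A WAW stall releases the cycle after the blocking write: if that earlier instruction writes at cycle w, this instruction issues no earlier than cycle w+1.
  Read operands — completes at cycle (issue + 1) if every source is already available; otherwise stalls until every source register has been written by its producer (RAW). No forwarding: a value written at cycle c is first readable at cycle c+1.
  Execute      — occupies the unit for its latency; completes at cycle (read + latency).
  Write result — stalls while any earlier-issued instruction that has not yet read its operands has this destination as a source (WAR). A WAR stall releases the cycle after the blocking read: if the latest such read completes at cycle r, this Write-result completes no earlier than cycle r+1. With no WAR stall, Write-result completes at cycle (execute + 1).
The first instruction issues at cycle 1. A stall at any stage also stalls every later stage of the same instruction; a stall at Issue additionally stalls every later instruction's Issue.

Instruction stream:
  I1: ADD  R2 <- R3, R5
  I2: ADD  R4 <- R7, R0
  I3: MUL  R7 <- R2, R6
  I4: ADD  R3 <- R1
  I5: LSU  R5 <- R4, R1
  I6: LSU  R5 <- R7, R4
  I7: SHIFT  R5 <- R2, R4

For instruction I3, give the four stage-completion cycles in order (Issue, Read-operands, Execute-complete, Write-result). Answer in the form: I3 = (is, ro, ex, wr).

c1: I1 issues→ADD
c2: I1 reads
c4: I1 exec-done
c5: I1 writes R2
c6: I2 issues→ADD
c7: I2 reads; I3 issues→MUL
c8: I3 reads
c9: I2 exec-done
c10: I2 writes R4
c11: I4 issues→ADD
c12: I4 reads; I5 issues→LSU
c13: I5 reads
c14: I3 exec-done; I4 exec-done; I5 exec-done
c15: I3 writes R7; I4 writes R3; I5 writes R5
c16: I6 issues→LSU
c17: I6 reads
c18: I6 exec-done
c19: I6 writes R5
c20: I7 issues→SHIFT
c21: I7 reads
c22: I7 exec-done
c23: I7 writes R5

I3 = (7, 8, 14, 15)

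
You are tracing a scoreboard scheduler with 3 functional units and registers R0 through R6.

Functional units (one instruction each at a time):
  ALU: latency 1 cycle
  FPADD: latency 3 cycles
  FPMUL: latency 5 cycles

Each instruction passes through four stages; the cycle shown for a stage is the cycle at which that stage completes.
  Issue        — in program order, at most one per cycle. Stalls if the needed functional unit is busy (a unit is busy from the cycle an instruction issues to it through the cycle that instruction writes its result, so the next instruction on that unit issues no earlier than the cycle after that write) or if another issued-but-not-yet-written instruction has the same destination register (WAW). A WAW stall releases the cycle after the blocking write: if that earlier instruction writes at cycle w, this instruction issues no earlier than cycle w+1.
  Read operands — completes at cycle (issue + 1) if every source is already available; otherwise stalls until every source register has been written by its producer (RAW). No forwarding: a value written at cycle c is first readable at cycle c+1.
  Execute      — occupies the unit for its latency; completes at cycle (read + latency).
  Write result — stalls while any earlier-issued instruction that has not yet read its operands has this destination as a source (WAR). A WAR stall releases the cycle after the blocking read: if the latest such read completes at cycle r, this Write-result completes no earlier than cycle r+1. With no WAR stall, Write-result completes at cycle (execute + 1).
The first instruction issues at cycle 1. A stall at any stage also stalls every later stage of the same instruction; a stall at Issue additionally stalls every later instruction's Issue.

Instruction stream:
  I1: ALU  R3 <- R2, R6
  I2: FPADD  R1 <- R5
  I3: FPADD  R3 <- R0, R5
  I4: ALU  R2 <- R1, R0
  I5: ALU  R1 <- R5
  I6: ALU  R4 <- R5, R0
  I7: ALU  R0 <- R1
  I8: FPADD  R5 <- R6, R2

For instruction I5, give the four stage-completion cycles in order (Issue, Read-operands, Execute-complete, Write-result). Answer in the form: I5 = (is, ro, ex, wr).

I1 -> (1, 2, 3, 4)
I2 -> (2, 3, 6, 7)
I3 -> (8, 9, 12, 13)  // struct: FPADD busy until I2 writes@7
I4 -> (9, 10, 11, 12)
I5 -> (13, 14, 15, 16)  // struct: ALU busy until I4 writes@12
I6 -> (17, 18, 19, 20)  // struct: ALU busy until I5 writes@16
I7 -> (21, 22, 23, 24)  // struct: ALU busy until I6 writes@20
I8 -> (22, 23, 26, 27)

I5 = (13, 14, 15, 16)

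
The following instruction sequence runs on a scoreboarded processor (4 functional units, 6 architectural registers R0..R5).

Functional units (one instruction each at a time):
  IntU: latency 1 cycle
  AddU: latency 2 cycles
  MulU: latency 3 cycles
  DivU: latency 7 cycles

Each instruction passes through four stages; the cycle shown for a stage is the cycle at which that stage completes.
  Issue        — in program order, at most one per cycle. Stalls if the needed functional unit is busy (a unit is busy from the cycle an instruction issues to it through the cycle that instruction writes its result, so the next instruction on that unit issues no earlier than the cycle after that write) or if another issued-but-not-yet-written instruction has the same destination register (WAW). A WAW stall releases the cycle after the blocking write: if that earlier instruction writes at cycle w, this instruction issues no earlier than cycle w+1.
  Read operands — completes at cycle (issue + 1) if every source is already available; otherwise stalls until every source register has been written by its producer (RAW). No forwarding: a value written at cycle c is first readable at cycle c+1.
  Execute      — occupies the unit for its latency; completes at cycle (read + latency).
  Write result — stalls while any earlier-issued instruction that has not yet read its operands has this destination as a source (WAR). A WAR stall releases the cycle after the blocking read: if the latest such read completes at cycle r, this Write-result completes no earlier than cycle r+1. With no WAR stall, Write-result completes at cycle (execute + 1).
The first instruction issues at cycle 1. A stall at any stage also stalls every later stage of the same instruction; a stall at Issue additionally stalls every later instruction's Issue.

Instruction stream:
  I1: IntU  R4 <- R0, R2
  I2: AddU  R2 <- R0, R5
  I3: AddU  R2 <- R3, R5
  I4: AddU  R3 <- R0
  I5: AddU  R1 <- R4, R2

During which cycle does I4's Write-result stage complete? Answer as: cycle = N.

cycle = 16

c1: I1 issues→IntU
c2: I1 reads; I2 issues→AddU
c3: I1 exec-done; I2 reads
c4: I1 writes R4
c5: I2 exec-done
c6: I2 writes R2
c7: I3 issues→AddU
c8: I3 reads
c10: I3 exec-done
c11: I3 writes R2
c12: I4 issues→AddU
c13: I4 reads
c15: I4 exec-done
c16: I4 writes R3
c17: I5 issues→AddU
c18: I5 reads
c20: I5 exec-done
c21: I5 writes R1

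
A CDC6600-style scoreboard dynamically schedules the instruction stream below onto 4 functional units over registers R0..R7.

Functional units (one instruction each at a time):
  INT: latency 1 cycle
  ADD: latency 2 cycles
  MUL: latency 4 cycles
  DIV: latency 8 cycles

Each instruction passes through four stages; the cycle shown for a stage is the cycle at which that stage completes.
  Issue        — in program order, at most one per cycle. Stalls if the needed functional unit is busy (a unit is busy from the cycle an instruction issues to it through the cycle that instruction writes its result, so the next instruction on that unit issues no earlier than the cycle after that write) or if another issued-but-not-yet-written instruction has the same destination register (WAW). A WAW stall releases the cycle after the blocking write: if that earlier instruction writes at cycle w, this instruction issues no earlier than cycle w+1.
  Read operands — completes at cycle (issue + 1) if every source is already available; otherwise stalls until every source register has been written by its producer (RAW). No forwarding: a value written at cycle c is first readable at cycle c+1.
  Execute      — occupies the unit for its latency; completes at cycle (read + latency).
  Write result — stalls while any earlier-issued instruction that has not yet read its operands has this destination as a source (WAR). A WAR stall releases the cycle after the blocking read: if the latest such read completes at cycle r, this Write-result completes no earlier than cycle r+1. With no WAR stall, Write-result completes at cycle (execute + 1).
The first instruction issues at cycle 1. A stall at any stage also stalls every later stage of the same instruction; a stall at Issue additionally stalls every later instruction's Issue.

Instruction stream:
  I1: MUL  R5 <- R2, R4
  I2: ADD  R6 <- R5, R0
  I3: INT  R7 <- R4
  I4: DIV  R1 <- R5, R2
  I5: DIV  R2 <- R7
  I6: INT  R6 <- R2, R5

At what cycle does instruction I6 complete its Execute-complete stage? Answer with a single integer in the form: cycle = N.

cycle = 30

[I1] 1/2/6/7
[I2] 2/8/10/11  (RAW R5: wait I1 write@7)
[I3] 3/4/5/6
[I4] 4/8/16/17  (RAW R5: wait I1 write@7)
[I5] 18/19/27/28  (struct: DIV busy until I4 writes@17)
[I6] 19/29/30/31  (RAW R2: wait I5 write@28)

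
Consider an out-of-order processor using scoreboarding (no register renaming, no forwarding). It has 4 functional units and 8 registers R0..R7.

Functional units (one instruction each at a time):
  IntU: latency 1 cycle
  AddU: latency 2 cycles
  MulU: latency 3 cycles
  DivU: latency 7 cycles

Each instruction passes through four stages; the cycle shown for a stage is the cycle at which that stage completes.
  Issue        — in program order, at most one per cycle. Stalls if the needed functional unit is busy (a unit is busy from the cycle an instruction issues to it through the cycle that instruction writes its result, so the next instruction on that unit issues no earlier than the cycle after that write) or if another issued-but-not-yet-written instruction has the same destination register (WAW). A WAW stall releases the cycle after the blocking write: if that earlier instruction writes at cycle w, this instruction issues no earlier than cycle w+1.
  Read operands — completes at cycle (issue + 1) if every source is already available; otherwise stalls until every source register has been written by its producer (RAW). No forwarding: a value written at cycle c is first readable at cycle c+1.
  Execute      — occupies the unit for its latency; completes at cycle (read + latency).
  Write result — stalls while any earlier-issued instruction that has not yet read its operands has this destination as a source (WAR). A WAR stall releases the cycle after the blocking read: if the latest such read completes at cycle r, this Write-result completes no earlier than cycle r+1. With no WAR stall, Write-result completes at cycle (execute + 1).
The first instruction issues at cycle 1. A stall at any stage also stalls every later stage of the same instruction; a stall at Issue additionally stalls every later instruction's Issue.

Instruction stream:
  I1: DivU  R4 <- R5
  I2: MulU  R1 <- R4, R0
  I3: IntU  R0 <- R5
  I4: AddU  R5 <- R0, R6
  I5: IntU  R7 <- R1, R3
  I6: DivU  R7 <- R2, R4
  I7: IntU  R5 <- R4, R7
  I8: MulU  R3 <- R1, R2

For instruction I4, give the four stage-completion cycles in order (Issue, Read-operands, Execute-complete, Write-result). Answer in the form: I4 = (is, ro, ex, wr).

c1: I1 dispatched to DivU
c2: I1 operands ready | I2 dispatched to MulU
c3: I3 dispatched to IntU
c4: I3 operands ready | I4 dispatched to AddU
c5: I3 complete
c9: I1 complete
c10: R4←I1
c11: I2 operands ready
c12: R0←I3
c13: I4 operands ready | I5 dispatched to IntU
c14: I2 complete
c15: R1←I2 | I4 complete
c16: R5←I4 | I5 operands ready
c17: I5 complete
c18: R7←I5
c19: I6 dispatched to DivU
c20: I6 operands ready | I7 dispatched to IntU
c21: I8 dispatched to MulU
c22: I8 operands ready
c25: I8 complete
c26: R3←I8
c27: I6 complete
c28: R7←I6
c29: I7 operands ready
c30: I7 complete
c31: R5←I7

I4 = (4, 13, 15, 16)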